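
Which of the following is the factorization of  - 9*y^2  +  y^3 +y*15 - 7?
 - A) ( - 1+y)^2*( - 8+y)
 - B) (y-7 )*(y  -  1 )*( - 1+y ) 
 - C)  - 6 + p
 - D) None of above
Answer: B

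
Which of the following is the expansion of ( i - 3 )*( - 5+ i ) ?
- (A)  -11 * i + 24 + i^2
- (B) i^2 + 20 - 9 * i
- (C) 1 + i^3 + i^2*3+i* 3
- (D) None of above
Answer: D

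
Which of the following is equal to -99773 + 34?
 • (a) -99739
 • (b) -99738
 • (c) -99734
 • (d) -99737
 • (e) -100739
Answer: a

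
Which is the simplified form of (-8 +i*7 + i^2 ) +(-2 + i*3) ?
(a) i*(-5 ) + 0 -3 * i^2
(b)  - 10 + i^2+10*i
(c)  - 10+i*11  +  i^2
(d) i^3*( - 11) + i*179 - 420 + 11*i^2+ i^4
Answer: b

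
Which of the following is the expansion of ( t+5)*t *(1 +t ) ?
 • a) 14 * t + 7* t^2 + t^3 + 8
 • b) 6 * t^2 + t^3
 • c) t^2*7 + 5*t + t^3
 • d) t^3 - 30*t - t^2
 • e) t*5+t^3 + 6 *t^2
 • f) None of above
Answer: e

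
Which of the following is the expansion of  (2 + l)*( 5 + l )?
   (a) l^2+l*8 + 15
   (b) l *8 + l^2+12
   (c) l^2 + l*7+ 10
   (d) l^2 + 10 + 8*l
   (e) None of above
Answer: c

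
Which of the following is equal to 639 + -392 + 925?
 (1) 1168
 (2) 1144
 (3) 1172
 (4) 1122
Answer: 3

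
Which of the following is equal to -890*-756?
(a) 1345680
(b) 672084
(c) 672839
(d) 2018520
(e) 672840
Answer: e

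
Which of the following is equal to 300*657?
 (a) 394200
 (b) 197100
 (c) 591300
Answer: b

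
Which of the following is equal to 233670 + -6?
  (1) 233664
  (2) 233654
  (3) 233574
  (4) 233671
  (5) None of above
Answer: 1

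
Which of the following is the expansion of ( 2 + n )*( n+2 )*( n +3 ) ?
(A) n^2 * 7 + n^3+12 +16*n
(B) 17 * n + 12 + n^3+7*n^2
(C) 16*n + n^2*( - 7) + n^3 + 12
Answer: A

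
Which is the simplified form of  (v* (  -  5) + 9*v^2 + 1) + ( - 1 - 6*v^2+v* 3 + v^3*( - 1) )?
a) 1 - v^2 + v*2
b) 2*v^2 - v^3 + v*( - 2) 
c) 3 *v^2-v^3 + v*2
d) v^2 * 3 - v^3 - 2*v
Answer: d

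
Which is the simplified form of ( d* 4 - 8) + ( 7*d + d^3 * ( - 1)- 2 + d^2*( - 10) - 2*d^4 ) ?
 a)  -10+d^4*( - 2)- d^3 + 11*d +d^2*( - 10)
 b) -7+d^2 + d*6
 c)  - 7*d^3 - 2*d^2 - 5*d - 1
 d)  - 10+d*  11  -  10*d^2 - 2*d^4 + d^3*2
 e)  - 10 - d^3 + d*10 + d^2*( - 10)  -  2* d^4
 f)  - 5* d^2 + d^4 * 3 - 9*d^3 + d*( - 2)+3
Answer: a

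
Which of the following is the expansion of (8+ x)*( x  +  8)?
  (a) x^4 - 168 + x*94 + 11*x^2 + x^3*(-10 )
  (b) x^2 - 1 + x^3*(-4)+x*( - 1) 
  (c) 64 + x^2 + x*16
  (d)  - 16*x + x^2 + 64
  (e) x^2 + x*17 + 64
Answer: c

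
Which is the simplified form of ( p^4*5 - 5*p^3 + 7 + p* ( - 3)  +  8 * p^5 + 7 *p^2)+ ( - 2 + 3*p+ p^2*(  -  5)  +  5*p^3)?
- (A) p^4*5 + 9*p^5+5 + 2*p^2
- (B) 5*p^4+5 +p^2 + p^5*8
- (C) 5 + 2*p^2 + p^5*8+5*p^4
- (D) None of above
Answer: C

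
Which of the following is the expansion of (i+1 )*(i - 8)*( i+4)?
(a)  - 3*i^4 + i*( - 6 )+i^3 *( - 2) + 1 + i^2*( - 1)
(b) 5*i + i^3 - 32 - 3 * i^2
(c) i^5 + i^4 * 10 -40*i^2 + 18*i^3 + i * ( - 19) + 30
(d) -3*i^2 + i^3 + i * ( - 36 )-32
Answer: d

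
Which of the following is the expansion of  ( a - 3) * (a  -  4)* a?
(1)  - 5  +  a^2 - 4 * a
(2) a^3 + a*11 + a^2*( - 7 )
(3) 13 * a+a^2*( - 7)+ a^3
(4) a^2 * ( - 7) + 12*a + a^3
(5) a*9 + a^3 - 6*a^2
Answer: 4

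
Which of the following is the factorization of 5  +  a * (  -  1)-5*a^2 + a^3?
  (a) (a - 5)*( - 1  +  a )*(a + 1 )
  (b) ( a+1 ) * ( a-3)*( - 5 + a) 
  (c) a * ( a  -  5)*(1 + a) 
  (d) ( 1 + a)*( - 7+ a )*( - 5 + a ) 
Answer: a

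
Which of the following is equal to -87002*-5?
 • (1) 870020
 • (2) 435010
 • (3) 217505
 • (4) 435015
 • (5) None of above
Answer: 2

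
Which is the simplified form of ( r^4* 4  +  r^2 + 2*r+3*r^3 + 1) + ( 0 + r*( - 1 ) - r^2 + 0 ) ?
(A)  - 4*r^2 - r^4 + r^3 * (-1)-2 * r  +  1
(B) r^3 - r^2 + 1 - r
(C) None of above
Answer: C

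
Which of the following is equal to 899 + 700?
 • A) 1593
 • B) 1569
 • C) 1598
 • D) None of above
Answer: D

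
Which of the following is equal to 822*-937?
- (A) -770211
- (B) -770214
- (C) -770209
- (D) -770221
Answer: B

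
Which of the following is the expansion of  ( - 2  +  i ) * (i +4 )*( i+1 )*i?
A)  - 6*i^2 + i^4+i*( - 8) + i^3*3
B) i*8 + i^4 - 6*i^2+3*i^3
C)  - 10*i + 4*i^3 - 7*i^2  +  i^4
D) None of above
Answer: A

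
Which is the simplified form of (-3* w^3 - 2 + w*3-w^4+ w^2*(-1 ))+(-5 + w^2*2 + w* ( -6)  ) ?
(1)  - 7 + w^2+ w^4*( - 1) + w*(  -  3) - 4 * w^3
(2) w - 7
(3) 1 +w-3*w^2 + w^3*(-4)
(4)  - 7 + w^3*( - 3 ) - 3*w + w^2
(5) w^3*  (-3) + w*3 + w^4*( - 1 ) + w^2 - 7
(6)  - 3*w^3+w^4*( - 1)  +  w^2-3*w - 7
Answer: 6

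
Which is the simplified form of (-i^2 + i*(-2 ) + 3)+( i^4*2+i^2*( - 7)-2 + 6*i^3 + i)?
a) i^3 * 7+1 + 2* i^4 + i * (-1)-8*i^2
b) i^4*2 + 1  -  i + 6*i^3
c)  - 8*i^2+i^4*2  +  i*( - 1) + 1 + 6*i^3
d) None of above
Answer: c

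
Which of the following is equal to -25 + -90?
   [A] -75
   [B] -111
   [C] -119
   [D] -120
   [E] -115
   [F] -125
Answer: E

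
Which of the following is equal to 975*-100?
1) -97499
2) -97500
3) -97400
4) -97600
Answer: 2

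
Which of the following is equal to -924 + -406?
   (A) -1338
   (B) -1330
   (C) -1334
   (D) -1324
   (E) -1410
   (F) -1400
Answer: B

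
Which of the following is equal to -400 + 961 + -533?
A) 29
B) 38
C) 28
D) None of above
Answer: C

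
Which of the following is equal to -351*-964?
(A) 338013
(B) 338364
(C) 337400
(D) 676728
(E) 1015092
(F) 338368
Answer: B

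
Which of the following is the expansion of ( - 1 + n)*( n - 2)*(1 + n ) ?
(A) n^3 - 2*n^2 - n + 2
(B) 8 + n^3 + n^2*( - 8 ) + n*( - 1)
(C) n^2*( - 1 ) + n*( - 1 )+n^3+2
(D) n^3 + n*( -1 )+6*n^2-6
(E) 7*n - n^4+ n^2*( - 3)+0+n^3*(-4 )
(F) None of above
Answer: A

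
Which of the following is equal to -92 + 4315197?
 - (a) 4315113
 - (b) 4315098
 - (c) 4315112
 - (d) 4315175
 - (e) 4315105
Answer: e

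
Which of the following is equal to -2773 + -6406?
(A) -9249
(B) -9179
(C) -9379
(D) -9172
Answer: B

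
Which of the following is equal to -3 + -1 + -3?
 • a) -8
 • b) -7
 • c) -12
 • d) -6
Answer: b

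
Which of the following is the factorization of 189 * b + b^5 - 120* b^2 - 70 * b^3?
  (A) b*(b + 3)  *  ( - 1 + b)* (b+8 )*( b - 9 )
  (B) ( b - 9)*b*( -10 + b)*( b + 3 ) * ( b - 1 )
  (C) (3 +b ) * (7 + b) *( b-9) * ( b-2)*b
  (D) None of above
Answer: D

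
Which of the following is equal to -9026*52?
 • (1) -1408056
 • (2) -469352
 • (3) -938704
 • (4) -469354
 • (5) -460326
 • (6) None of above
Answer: 2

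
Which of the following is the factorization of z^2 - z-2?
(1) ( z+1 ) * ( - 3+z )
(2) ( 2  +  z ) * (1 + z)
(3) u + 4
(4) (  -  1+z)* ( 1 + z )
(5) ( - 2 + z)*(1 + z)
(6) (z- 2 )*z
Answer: 5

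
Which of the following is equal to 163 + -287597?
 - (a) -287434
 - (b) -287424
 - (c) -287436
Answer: a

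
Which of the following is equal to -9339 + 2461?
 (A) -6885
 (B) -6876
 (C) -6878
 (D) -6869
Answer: C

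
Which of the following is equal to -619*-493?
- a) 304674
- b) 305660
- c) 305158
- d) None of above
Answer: d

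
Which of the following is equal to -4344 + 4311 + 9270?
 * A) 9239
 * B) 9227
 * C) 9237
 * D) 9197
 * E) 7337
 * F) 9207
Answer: C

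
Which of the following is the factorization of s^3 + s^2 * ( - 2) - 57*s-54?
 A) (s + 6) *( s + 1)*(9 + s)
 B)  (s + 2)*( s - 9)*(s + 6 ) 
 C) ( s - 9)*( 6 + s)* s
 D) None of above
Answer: D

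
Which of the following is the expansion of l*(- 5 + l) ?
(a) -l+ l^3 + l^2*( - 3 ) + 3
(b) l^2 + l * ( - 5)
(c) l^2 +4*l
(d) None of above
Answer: b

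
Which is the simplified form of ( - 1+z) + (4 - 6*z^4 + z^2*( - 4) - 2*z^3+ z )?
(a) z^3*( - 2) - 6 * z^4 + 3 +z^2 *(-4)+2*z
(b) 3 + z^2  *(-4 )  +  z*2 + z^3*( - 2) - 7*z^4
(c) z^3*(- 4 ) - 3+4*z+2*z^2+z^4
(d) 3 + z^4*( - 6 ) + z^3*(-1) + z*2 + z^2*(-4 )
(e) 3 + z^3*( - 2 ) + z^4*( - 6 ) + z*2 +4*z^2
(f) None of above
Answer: a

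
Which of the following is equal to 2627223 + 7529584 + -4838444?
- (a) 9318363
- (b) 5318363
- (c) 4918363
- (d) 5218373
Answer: b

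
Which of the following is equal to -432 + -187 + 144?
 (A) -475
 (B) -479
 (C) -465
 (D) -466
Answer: A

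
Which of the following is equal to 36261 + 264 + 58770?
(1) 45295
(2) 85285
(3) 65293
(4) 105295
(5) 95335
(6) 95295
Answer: 6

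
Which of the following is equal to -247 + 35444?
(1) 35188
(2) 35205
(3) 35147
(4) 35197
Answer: 4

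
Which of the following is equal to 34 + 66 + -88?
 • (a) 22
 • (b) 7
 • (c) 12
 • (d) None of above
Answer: c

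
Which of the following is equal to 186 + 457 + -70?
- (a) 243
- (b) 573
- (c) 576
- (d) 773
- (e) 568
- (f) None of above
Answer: b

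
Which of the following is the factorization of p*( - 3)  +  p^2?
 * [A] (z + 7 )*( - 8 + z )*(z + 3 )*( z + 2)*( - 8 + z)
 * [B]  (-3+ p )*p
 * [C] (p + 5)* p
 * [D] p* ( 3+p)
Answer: B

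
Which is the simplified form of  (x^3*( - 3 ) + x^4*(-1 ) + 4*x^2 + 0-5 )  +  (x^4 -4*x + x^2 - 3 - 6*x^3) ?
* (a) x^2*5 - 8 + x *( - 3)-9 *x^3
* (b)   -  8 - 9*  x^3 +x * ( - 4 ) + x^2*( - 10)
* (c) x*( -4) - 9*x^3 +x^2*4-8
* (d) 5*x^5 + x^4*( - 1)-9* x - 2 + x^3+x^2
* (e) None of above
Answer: e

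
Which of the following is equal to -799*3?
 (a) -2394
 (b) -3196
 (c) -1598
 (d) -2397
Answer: d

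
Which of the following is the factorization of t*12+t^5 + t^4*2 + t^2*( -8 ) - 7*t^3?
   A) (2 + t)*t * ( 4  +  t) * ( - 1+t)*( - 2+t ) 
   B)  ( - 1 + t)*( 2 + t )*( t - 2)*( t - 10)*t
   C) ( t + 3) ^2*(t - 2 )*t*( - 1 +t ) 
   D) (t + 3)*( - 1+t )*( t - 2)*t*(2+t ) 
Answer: D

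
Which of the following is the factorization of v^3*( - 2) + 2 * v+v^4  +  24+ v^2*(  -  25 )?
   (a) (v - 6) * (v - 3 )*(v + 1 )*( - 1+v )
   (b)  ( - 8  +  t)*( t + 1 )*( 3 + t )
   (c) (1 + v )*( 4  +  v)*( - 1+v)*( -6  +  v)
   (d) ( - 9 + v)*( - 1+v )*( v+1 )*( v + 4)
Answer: c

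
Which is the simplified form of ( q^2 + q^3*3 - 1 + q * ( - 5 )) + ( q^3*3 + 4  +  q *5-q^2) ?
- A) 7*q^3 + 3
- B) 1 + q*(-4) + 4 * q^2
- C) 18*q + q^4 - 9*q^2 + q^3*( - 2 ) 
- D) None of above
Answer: D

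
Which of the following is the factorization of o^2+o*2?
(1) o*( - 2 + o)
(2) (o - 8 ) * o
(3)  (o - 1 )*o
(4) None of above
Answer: 4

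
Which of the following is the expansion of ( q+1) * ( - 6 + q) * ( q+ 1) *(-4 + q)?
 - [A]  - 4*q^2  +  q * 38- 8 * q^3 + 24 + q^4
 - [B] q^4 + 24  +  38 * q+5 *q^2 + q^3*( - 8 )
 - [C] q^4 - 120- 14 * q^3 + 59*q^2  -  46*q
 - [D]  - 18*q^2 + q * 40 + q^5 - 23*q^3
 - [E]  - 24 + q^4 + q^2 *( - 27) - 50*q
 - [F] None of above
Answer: B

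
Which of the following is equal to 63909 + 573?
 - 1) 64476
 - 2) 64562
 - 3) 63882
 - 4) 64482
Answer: 4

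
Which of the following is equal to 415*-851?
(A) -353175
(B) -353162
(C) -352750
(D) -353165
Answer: D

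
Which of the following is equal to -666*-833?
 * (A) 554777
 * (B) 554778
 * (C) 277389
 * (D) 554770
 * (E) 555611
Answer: B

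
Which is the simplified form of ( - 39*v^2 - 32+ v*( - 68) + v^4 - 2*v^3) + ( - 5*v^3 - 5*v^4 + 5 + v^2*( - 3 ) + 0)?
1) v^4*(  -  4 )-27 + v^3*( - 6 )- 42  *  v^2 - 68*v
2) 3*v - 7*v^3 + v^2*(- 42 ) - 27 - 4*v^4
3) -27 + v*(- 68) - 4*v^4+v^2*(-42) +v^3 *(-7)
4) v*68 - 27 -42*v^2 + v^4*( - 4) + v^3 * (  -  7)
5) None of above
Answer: 3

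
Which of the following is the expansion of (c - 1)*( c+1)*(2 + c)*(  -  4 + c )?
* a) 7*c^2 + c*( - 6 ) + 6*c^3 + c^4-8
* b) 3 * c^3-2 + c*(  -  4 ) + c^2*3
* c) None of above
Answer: c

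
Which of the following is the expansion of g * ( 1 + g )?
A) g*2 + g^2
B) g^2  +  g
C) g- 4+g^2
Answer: B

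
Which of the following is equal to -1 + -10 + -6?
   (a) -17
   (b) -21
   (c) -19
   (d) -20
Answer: a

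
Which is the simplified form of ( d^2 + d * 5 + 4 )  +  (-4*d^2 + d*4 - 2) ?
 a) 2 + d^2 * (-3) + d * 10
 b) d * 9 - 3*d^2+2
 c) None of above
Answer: b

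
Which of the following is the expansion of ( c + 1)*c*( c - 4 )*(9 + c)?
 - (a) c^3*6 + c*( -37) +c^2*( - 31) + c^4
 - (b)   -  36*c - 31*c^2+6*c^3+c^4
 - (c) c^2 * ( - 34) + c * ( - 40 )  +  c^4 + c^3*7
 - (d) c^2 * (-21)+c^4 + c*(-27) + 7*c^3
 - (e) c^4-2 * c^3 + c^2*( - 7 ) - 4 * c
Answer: b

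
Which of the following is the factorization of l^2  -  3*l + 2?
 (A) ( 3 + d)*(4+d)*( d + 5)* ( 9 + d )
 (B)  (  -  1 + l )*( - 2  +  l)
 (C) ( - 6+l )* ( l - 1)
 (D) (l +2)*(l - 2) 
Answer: B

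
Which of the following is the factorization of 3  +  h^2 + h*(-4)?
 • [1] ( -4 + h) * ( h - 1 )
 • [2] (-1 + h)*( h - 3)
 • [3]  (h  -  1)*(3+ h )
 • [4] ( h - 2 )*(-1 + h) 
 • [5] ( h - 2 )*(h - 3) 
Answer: 2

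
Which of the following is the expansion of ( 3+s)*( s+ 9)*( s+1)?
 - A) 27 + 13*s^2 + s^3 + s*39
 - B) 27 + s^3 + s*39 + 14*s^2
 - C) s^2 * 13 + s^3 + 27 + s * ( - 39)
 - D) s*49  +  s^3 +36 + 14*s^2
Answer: A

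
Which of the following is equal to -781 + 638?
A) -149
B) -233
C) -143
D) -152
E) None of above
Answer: C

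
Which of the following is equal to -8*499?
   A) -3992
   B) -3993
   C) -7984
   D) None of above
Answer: A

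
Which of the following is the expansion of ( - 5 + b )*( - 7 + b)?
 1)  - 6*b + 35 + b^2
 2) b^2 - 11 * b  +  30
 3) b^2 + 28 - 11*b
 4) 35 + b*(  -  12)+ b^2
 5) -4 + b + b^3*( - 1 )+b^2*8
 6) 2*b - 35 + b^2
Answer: 4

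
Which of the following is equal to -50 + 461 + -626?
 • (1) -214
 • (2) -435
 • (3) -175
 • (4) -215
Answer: 4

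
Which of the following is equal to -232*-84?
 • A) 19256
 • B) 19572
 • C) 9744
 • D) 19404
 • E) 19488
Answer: E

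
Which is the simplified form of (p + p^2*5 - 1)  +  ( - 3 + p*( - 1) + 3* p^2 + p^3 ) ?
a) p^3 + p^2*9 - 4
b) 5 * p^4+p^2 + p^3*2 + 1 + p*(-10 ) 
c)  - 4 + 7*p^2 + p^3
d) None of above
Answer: d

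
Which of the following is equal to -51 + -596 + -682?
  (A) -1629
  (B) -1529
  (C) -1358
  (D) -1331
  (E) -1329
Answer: E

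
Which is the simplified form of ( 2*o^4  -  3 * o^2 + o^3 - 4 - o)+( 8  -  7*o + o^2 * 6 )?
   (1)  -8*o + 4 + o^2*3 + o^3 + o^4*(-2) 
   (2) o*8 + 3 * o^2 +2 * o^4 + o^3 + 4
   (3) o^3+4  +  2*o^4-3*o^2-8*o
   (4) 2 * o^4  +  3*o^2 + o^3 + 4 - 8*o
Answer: 4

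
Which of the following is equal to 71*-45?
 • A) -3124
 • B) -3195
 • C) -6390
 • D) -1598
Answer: B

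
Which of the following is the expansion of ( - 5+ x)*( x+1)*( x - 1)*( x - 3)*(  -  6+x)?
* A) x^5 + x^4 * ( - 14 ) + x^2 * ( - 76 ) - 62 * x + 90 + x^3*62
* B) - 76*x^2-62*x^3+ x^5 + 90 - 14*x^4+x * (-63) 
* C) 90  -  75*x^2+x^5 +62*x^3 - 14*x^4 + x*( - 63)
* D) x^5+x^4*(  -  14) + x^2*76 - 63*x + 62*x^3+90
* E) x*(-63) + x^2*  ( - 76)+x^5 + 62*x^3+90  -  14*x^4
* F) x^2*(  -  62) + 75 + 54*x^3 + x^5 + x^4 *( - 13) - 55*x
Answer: E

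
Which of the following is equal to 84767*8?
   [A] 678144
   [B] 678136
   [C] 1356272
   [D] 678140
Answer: B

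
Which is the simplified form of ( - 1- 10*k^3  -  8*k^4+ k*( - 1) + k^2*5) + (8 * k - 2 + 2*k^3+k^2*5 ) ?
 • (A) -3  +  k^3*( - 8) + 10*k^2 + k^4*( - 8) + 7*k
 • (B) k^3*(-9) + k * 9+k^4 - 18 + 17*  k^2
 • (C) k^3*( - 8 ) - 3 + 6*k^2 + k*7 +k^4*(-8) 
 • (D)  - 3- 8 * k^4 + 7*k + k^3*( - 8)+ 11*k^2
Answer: A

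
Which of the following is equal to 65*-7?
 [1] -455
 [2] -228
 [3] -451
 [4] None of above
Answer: 1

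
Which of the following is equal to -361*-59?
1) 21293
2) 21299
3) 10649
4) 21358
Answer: 2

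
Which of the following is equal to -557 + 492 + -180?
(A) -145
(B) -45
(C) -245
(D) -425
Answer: C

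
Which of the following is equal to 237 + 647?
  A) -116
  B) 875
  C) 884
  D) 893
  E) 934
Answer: C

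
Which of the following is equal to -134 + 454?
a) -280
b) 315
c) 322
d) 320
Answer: d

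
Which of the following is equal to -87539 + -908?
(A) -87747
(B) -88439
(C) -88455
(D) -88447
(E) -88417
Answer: D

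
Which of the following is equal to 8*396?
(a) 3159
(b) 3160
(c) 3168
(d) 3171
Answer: c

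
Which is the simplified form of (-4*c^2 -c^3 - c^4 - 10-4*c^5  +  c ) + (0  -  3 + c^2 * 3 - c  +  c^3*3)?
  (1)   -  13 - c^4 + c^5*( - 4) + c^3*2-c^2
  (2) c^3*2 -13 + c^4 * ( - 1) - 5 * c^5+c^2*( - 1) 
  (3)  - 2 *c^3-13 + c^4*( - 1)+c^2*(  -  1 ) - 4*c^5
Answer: 1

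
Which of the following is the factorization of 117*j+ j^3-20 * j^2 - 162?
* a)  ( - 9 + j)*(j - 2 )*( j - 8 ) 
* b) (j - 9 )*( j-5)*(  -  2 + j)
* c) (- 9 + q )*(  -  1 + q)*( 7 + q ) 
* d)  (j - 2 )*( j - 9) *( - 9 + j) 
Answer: d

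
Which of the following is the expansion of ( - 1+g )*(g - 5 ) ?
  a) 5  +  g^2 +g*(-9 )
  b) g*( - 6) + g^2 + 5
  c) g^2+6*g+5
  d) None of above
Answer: b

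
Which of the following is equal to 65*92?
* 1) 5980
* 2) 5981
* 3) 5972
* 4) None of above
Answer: 1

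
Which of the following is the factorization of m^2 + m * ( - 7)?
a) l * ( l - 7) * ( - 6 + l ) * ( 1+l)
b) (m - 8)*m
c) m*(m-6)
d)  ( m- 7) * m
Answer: d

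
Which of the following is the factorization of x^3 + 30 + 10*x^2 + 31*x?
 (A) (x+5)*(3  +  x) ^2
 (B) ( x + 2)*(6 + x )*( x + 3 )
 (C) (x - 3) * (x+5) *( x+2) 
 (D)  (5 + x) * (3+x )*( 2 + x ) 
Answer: D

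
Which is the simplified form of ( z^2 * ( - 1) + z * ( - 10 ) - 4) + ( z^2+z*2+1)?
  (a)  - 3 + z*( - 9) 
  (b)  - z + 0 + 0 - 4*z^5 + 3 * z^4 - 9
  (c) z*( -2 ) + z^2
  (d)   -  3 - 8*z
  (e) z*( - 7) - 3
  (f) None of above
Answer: d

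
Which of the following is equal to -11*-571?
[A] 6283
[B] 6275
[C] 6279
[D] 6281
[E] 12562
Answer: D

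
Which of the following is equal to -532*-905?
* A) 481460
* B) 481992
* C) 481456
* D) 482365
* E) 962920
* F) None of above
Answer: A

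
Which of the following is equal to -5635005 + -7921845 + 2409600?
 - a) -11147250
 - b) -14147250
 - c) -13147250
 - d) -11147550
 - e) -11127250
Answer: a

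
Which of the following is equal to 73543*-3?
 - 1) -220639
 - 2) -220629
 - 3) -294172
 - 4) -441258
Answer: 2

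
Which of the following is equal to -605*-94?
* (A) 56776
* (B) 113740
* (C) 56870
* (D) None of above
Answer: C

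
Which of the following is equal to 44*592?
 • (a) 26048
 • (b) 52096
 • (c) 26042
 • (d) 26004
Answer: a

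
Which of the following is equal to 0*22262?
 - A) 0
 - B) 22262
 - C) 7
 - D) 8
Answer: A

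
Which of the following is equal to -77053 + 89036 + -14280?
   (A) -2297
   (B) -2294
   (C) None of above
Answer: A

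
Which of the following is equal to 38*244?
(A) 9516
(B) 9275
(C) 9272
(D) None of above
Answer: C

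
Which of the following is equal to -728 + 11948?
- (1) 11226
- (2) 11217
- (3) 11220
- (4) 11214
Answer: 3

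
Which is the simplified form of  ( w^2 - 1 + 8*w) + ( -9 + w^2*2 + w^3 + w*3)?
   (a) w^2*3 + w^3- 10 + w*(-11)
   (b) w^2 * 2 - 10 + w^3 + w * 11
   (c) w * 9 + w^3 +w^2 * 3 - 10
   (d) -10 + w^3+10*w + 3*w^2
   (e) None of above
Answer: e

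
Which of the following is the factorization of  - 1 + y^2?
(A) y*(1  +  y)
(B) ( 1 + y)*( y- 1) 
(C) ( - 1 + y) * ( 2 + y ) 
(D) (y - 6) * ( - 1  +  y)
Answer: B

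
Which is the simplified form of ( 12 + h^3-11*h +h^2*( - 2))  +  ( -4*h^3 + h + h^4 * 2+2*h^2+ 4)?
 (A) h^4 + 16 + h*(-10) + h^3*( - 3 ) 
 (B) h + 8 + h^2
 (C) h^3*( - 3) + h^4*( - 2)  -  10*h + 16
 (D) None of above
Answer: D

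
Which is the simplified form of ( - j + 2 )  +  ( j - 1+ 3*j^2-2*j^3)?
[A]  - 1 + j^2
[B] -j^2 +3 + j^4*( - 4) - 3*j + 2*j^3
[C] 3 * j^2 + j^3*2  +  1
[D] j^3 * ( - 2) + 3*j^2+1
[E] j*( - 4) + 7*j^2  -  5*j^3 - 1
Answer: D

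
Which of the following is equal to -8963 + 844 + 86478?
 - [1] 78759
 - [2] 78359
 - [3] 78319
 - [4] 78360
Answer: 2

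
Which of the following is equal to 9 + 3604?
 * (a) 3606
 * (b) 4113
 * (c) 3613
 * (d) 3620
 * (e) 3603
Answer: c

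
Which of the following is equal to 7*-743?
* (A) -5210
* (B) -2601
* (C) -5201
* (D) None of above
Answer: C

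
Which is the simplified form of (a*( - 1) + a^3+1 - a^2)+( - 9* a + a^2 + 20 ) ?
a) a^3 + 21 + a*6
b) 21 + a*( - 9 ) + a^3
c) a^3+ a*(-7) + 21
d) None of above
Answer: d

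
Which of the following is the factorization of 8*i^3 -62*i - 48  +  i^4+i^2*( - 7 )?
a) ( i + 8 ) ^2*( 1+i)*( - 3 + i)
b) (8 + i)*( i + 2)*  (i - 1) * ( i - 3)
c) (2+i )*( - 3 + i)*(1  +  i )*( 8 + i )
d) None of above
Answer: c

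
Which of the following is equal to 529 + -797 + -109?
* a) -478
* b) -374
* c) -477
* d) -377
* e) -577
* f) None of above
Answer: d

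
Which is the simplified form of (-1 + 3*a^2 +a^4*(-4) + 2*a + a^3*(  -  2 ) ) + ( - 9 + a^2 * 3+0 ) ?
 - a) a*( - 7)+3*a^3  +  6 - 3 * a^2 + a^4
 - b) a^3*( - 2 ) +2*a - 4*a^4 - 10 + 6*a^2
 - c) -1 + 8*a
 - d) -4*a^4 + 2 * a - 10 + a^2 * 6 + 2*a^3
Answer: b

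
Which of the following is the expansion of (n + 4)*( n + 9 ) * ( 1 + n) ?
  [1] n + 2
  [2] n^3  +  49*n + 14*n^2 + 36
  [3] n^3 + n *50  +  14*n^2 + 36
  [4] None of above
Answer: 2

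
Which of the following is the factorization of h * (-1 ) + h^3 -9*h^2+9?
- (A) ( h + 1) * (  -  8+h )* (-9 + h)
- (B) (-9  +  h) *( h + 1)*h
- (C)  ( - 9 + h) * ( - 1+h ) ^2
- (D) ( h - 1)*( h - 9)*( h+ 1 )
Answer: D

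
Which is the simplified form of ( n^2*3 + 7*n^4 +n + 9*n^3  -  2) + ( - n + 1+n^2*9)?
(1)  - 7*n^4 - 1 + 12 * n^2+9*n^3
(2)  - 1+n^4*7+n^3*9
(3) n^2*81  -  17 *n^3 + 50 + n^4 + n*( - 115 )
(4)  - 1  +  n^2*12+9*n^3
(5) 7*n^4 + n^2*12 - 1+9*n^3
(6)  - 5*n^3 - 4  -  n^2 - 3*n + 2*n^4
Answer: 5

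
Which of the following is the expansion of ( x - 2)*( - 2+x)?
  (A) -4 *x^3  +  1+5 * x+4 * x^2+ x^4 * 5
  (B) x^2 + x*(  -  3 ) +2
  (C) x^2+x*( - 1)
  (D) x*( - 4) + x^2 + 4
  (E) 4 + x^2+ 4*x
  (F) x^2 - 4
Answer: D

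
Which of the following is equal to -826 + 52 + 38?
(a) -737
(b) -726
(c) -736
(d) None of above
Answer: c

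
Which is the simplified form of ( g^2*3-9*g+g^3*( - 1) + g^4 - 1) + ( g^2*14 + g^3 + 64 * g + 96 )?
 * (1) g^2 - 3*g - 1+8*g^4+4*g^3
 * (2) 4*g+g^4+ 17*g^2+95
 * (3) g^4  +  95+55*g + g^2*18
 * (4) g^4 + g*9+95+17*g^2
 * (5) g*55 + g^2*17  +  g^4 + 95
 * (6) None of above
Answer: 5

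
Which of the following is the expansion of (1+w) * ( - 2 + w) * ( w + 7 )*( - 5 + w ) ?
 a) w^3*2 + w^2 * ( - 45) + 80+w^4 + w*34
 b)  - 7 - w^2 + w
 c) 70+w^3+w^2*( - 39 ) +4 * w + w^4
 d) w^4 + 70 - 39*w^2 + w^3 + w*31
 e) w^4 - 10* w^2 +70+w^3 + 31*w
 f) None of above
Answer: d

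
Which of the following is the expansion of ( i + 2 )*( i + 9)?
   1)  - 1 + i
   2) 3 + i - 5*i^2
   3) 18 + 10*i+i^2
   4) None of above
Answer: 4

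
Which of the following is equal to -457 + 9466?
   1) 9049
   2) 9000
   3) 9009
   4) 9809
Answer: 3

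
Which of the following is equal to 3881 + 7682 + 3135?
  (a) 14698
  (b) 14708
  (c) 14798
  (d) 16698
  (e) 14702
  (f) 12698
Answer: a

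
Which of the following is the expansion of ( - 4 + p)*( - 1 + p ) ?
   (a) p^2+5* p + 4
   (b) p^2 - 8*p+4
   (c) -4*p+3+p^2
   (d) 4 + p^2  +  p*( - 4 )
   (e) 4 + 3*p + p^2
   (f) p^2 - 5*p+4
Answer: f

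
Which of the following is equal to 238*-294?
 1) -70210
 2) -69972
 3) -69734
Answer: 2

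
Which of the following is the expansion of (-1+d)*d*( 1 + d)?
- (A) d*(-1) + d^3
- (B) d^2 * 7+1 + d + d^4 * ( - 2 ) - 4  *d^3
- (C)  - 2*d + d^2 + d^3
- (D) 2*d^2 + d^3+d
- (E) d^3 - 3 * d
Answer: A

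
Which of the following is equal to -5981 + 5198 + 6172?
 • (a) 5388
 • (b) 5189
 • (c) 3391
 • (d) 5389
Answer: d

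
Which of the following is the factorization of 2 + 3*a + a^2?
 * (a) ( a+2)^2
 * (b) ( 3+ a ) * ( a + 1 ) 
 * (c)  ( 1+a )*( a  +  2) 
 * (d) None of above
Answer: c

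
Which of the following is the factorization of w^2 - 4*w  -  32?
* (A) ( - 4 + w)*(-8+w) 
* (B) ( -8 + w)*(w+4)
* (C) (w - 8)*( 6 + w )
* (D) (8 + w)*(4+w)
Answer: B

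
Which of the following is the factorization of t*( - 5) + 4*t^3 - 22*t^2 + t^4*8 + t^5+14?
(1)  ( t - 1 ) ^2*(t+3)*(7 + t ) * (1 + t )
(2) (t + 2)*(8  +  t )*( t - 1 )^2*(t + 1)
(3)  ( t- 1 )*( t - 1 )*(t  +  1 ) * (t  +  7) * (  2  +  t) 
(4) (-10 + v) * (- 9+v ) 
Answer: 3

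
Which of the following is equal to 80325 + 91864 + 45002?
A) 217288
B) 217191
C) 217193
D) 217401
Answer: B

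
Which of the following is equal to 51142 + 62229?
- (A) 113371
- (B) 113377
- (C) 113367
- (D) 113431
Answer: A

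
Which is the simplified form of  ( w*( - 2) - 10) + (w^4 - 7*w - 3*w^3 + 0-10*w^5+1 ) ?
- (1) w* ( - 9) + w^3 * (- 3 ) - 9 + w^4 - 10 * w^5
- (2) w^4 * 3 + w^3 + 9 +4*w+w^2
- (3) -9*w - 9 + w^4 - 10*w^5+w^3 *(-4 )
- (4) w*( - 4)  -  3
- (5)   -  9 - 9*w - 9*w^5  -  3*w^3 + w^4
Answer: 1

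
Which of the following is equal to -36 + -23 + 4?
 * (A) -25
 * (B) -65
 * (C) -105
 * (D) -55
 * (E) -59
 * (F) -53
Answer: D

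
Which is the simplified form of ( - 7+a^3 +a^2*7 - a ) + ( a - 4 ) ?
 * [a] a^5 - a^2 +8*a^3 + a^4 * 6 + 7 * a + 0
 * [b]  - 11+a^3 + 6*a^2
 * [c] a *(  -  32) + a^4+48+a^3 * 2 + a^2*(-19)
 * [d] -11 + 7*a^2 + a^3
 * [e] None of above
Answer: d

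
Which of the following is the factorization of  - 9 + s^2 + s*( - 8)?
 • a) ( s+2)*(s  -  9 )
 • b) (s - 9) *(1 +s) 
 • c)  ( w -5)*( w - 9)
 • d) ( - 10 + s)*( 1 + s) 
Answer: b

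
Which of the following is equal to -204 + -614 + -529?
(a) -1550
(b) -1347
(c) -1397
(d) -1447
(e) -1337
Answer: b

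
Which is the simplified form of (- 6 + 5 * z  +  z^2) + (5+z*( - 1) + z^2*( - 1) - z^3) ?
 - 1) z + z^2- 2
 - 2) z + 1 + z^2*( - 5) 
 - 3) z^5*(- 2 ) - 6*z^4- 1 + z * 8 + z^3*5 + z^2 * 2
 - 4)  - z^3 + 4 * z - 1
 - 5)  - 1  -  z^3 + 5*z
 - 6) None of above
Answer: 4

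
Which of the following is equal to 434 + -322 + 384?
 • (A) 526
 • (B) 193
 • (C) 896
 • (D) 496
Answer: D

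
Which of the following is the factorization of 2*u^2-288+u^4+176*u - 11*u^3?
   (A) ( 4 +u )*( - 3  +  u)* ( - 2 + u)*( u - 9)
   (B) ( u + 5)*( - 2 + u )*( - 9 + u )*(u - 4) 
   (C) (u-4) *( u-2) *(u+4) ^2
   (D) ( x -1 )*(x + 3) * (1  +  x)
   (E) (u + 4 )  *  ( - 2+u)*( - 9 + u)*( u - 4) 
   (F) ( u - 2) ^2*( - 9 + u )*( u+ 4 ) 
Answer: E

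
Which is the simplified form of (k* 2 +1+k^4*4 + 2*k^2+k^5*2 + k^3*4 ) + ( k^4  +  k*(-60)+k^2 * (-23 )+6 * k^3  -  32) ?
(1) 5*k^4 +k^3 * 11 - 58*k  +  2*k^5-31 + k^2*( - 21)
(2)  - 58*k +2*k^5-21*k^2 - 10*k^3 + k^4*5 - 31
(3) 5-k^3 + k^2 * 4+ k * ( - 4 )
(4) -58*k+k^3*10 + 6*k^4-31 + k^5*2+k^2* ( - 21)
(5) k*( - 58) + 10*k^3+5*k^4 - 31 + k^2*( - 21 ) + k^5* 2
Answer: 5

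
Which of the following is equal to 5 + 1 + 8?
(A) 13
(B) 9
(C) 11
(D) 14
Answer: D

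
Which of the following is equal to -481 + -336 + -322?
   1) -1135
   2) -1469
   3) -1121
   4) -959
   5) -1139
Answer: 5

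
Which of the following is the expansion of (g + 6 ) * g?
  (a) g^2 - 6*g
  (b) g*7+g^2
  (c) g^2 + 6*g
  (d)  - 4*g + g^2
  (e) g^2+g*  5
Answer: c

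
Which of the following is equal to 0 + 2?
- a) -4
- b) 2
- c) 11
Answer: b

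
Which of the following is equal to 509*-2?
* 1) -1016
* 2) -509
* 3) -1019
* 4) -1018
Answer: 4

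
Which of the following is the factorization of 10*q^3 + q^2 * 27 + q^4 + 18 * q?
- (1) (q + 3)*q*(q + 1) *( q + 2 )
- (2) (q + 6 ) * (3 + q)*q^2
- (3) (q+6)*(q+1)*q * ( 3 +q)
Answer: 3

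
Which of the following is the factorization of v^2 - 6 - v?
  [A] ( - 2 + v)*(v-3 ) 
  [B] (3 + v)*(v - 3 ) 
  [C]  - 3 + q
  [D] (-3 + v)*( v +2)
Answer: D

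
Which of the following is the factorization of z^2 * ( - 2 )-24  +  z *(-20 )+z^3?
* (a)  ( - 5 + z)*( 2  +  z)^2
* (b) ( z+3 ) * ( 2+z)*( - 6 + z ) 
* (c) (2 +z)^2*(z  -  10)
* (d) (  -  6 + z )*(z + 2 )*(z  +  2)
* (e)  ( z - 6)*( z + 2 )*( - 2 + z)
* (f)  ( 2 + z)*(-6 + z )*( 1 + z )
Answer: d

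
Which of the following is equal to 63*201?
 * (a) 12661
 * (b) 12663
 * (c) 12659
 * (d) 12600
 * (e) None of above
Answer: b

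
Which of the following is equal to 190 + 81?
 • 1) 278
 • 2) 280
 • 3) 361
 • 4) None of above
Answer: 4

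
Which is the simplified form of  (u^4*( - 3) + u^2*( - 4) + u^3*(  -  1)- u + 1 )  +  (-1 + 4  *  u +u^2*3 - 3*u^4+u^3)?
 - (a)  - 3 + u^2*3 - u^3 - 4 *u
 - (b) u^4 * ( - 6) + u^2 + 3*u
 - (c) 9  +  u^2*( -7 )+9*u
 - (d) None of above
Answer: d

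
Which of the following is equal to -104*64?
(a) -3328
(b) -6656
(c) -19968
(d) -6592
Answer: b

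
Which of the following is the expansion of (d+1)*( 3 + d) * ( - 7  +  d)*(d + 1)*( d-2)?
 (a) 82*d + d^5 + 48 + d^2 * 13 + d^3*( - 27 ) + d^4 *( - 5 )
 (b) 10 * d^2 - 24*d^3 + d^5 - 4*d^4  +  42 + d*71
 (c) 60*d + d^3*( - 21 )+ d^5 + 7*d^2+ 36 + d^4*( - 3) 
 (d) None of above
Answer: b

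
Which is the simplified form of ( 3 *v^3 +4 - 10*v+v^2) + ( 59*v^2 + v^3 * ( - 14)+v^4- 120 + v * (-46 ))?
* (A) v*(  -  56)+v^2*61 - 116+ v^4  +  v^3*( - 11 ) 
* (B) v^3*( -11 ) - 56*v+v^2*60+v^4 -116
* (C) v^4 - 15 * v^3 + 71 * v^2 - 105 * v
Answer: B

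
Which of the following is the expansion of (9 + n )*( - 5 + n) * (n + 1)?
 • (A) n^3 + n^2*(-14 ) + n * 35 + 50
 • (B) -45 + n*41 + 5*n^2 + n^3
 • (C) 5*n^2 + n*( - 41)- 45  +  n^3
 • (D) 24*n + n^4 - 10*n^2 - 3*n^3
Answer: C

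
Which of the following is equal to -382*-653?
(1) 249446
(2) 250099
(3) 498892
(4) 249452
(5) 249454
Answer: 1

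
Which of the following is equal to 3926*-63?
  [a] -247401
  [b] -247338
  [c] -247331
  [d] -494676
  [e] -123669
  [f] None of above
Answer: b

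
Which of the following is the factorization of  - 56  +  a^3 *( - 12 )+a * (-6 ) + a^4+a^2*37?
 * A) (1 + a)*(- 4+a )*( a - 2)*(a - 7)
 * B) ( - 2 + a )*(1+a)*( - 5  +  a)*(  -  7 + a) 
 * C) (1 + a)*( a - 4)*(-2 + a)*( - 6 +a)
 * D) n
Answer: A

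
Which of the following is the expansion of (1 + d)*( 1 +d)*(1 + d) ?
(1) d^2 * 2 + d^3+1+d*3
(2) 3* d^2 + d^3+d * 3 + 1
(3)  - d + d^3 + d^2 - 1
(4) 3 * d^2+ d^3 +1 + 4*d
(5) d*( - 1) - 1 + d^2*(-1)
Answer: 2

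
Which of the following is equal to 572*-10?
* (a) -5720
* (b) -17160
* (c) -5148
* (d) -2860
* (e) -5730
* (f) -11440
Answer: a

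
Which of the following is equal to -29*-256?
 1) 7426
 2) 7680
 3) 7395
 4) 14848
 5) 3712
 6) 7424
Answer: 6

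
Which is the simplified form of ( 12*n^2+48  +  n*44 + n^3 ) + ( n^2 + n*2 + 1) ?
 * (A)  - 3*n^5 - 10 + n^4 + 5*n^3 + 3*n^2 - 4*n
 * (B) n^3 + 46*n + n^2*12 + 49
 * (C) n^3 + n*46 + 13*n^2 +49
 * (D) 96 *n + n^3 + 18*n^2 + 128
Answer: C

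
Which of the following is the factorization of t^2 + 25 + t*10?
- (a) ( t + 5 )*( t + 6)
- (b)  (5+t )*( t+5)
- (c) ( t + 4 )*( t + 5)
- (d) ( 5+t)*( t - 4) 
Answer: b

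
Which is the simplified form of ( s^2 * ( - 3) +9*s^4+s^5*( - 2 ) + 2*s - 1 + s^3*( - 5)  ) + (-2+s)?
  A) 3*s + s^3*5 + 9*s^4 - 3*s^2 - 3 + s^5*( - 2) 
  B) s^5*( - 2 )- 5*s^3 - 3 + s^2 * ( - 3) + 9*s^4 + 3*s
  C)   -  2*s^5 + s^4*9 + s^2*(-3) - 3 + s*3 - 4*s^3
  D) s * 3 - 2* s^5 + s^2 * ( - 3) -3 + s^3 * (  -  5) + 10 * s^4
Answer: B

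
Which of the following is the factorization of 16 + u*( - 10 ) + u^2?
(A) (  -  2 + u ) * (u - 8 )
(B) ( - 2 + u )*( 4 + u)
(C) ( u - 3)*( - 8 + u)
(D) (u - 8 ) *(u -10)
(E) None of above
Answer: A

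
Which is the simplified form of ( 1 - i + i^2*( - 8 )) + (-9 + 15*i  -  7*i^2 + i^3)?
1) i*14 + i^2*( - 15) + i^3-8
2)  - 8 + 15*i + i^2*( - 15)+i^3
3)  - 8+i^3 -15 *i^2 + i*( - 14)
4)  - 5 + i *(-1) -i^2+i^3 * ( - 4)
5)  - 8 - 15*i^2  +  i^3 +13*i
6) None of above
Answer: 1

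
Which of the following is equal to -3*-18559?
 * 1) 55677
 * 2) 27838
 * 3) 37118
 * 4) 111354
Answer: 1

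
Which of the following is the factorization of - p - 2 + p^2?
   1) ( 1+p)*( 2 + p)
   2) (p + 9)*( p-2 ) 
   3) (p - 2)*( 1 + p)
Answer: 3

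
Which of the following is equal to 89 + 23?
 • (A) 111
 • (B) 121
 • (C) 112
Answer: C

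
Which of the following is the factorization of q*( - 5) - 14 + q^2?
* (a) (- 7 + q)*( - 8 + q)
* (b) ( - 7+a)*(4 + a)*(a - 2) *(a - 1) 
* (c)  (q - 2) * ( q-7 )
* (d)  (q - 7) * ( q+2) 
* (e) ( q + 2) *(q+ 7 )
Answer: d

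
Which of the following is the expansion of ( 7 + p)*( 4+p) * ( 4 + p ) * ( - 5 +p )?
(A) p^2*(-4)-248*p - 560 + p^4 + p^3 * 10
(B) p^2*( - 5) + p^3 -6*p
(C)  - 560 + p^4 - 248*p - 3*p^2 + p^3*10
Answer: C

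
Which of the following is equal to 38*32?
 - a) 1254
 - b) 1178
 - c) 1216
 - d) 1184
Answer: c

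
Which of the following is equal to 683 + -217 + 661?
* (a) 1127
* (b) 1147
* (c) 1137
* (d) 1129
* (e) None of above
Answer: a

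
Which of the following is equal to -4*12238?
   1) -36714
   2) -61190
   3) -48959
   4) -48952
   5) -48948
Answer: 4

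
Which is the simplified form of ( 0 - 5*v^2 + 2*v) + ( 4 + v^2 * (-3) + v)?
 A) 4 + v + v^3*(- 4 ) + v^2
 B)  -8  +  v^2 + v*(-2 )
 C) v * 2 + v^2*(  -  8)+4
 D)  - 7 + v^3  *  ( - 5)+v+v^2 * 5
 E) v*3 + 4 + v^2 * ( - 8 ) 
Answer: E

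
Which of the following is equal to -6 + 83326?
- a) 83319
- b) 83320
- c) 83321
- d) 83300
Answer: b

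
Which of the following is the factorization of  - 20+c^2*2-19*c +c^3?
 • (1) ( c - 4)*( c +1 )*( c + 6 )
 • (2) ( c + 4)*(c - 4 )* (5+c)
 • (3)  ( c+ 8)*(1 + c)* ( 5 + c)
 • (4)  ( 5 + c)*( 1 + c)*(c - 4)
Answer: 4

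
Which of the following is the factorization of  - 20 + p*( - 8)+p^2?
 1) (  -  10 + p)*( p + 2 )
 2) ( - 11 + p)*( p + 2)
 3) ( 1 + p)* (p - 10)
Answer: 1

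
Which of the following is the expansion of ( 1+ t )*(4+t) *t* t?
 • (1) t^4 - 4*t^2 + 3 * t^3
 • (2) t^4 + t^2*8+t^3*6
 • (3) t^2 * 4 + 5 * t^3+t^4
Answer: 3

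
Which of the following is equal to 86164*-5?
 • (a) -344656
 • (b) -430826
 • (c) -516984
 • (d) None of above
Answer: d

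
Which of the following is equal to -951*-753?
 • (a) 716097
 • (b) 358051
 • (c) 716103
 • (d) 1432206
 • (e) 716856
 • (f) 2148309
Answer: c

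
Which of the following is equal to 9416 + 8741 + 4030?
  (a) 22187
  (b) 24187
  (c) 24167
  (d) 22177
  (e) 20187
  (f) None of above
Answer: a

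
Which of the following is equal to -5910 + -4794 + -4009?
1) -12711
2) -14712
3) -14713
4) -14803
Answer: 3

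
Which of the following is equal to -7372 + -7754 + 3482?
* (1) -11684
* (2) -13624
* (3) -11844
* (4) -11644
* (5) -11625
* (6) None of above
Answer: 4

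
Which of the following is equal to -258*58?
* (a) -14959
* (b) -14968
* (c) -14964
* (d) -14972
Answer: c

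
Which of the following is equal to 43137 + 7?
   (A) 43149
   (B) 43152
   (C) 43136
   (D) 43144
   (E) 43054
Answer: D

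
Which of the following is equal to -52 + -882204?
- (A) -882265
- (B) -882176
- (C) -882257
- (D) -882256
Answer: D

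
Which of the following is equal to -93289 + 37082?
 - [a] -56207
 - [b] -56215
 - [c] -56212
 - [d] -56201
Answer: a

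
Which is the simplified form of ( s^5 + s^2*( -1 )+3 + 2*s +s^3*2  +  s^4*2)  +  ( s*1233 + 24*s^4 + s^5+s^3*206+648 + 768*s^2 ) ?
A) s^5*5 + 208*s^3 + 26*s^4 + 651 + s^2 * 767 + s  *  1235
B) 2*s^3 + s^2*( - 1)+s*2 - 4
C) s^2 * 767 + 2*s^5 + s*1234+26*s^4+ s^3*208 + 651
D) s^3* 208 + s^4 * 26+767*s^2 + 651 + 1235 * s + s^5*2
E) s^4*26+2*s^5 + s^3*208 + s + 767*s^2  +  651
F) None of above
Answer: D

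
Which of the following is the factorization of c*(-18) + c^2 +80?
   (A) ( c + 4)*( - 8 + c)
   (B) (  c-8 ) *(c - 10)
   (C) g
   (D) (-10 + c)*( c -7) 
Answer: B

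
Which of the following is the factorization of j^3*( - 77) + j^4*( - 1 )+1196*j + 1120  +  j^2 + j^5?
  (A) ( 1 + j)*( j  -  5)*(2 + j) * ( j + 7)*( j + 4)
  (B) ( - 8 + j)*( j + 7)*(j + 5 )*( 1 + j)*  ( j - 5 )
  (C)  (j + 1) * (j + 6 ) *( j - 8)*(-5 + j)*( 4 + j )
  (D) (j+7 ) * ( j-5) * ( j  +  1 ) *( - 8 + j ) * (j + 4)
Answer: D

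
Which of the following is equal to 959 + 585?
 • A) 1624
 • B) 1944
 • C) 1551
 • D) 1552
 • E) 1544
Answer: E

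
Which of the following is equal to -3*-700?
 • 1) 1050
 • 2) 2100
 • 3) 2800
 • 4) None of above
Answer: 2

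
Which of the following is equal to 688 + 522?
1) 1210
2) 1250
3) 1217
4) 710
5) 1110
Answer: 1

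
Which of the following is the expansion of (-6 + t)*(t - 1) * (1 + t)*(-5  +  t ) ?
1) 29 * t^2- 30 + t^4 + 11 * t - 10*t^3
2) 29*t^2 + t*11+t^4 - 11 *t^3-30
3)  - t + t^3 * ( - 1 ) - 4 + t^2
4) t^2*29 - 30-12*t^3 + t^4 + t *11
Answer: 2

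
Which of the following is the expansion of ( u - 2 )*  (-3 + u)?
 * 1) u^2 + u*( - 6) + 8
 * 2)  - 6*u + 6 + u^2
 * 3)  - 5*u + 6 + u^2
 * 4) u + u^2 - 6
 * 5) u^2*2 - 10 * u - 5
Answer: 3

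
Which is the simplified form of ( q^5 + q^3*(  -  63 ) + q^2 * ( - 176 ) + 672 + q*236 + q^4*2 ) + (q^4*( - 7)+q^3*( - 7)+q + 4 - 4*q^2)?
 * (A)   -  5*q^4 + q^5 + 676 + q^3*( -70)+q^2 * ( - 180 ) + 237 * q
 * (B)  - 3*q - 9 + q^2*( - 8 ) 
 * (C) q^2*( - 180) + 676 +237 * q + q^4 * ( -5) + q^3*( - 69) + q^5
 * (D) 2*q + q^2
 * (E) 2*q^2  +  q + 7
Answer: A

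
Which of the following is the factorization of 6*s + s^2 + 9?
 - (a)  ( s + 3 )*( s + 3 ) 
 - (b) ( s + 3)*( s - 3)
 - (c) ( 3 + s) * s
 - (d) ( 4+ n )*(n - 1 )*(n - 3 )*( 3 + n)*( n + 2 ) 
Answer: a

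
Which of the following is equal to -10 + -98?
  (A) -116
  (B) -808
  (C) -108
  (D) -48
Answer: C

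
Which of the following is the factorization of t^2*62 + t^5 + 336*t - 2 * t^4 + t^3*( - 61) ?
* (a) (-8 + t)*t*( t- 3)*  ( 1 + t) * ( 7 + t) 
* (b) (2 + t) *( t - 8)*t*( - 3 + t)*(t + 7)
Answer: b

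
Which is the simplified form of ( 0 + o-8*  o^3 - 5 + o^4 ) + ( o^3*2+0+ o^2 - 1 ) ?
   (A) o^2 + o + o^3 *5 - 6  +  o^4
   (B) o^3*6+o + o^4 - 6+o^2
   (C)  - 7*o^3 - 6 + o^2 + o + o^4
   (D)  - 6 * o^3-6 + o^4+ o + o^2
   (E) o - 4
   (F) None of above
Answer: D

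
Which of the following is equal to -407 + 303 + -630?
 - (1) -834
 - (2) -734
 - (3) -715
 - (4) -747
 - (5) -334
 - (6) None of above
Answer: 2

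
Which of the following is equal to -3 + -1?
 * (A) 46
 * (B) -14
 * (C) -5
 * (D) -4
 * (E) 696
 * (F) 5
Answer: D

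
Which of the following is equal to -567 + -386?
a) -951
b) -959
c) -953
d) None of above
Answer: c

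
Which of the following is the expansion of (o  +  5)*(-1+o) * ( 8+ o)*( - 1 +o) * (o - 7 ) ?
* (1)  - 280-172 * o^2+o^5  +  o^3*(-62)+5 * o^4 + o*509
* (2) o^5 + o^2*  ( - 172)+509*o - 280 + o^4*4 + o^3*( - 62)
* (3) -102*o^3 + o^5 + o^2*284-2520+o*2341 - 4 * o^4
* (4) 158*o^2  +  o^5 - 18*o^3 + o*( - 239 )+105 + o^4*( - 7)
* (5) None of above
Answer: 2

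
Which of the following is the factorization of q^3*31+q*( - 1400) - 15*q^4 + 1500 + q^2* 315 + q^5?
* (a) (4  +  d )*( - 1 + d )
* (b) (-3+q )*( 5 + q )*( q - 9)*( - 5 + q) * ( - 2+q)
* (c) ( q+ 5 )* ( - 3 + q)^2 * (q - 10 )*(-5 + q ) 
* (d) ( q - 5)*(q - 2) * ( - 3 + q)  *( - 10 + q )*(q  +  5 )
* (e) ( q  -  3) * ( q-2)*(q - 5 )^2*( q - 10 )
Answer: d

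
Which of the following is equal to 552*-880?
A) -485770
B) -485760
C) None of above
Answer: B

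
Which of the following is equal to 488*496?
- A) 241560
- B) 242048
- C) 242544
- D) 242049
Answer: B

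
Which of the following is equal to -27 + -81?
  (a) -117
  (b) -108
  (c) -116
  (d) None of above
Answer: b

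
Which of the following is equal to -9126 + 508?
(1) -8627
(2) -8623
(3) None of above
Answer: 3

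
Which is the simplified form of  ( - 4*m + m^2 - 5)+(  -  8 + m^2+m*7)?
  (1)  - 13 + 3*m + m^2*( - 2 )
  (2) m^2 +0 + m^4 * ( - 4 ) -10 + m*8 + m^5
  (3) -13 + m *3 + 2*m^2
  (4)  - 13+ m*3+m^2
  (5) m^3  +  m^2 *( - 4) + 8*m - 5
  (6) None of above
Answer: 3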